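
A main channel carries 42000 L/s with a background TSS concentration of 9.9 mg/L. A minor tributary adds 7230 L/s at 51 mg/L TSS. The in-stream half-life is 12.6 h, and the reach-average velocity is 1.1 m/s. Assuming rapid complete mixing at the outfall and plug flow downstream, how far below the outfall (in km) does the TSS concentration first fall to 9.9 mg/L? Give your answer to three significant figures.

34.3 km

Flow-weighted average: C = (42000·9.900 + 7230·51.00) / 49230 = 784500/49230 = 15.94 mg/L.
Half-life 12.6 h → k = ln 2 / 12.6 = 0.05501 h⁻¹ = 1.320 d⁻¹.
Set 15.94·exp(−k·t) = 9.9 → t = ln(15.94/9.9)/k = 31150 s = 8.654 h.
Distance = v·t = 1.1·31150 = 34270 m = 34.27 km.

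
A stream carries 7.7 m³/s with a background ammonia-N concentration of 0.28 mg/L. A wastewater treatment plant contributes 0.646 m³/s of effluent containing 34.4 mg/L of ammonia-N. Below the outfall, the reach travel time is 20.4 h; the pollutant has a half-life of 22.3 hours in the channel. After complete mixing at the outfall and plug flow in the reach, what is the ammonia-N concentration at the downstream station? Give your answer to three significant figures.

1.55 mg/L

Mass balance: C = (7.700·0.2800 + 0.6460·34.40) / 8.346 = 24.38/8.346 = 2.921 mg/L.
Half-life 22.3 h → k = ln 2 / 22.3 = 0.03108 h⁻¹ = 0.7460 d⁻¹.
After decay, C = 2.921 × e^(−kt) = 2.921 × 0.5304 = 1.549 mg/L.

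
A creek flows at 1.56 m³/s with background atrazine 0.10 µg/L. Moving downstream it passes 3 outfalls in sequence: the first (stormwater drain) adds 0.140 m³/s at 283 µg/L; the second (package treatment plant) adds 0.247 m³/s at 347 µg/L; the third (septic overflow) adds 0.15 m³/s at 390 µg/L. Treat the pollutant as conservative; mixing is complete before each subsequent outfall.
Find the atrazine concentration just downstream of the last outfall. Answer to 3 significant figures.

Outfall 1: combined Q = 1.700 m³/s; C = (1.560·0.1000 + 0.1400·283.0)/1.700 = 23.40 µg/L.
Outfall 2: combined Q = 1.947 m³/s; C = (1.700·23.40 + 0.2470·347.0)/1.947 = 64.45 µg/L.
Outfall 3: combined Q = 2.097 m³/s; C = (1.947·64.45 + 0.1500·390.0)/2.097 = 87.74 µg/L.

87.7 µg/L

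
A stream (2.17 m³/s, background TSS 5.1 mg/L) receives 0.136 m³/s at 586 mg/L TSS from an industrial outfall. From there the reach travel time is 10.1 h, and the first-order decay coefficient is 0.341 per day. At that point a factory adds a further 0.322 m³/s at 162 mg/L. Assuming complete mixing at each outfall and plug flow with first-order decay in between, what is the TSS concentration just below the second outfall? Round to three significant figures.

Conservation of mass: C = (2.170·5.100 + 0.1360·586.0) / 2.306 = 90.76/2.306 = 39.36 mg/L; combined flow 2.306 m³/s.
Decay over the reach: 39.36·exp(−kt) = 39.36·0.8663 = 34.10 mg/L.
At the second outfall, C = (2.306·34.10 + 0.3220·162.0) / (2.306 + 0.3220) = 49.77 mg/L.

49.8 mg/L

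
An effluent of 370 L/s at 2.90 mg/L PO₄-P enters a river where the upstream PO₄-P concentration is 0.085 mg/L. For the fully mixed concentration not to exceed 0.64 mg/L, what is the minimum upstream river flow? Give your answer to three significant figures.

Set C_mix = 0.64: (Q·0.08500 + 370.0·2.900) / (Q + 370.0) = 0.64
→ Q = 370.0·(2.900 − 0.64)/(0.64 − 0.08500) = 1507 L/s.

1510 L/s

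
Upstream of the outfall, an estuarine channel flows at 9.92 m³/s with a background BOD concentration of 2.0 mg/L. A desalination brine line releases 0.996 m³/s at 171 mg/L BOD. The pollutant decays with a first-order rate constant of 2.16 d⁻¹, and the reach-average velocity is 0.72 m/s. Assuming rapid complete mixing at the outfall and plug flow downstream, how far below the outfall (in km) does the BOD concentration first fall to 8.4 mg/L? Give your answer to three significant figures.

Flow-weighted average: C = (9.920·2.000 + 0.9960·171.0) / 10.92 = 190.2/10.92 = 17.42 mg/L.
Set 17.42·exp(−k·t) = 8.4 → t = ln(17.42/8.4)/k = 29180 s = 8.104 h.
Distance = v·t = 0.72·29180 = 21010 m = 21.01 km.

21.0 km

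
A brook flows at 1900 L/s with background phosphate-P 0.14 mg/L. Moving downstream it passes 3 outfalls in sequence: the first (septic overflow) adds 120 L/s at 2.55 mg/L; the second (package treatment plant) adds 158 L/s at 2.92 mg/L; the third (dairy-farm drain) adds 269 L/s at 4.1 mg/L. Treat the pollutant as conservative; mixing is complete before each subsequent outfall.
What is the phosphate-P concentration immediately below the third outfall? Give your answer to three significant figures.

0.873 mg/L

Below outfall 1: Q → 2020 L/s, C = (1900·0.1400 + 120.0·2.550)/2020 = 0.2832 mg/L.
Below outfall 2: Q → 2178 L/s, C = (2020·0.2832 + 158.0·2.920)/2178 = 0.4745 mg/L.
Below outfall 3: Q → 2447 L/s, C = (2178·0.4745 + 269.0·4.100)/2447 = 0.8730 mg/L.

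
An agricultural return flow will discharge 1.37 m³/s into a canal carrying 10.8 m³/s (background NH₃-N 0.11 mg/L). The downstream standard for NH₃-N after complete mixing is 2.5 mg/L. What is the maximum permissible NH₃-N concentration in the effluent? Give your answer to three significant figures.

At the limit, (Qr·Cr + Qe·Cₑ)/(Qr + Qe) = 2.5:
Cₑ = (12.17·2.5 − 10.80·0.1100) / 1.370 = 21.34 mg/L.

21.3 mg/L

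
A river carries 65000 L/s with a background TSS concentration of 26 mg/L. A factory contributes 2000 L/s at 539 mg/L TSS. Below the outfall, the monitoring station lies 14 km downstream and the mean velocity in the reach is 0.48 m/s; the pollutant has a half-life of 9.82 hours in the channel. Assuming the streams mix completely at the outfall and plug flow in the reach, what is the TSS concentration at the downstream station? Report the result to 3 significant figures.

23.3 mg/L

Conservation of mass: C = (65000·26.00 + 2000·539.0) / 67000 = 2768000/67000 = 41.31 mg/L.
Travel time t = 14·1000 / 0.48 = 29170 s = 8.102 h.
Half-life 9.82 h → k = ln 2 / 9.82 = 0.07059 h⁻¹ = 1.694 d⁻¹.
Applying C = C₀e^(−kt): 41.31 × 0.5645 = 23.32 mg/L.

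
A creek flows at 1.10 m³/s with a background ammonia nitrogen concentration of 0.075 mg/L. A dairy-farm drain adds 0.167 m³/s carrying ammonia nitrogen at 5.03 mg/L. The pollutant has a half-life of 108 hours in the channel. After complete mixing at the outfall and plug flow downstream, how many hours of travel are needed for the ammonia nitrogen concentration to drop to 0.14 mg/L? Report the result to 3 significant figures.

Flow-weighted average: C = (1.100·0.07500 + 0.1670·5.030) / 1.267 = 0.9225/1.267 = 0.7281 mg/L.
Half-life 108 h → k = ln 2 / 108 = 0.006418 h⁻¹ = 0.1540 d⁻¹.
0.7281·exp(−k·t) = 0.14 → t = ln(0.7281/0.14)/k = 924800 s = 256.9 h.

257 h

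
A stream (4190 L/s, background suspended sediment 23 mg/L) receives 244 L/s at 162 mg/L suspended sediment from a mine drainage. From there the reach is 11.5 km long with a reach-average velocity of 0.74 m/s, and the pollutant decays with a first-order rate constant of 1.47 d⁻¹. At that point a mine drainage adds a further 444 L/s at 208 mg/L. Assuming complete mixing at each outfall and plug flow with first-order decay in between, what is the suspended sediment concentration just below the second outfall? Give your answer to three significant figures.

Mass balance: C = (4190·23.00 + 244.0·162.0) / 4434 = 135900/4434 = 30.65 mg/L; combined flow 4434 L/s.
Travel time t = 11.5·1000 / 0.74 = 15540 s = 4.317 h.
After decay, C = 30.65 × e^(−kt) = 30.65 × 0.7677 = 23.53 mg/L.
At the second outfall, C = (4434·23.53 + 444.0·208.0) / (4434 + 444.0) = 40.32 mg/L.

40.3 mg/L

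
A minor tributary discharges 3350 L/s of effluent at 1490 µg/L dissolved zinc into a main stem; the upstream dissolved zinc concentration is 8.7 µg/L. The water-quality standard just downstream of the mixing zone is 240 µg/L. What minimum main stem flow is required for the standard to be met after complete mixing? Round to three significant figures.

18100 L/s

Set C_mix = 240: (Q·8.700 + 3350·1490) / (Q + 3350) = 240
→ Q = 3350·(1490 − 240)/(240 − 8.700) = 18100 L/s.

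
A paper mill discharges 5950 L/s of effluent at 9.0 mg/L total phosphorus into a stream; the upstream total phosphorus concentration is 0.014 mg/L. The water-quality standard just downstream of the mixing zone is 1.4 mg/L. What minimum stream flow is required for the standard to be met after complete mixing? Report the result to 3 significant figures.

32600 L/s

Set C_mix = 1.4: (Q·0.01400 + 5950·9.000) / (Q + 5950) = 1.4
→ Q = 5950·(9.000 − 1.4)/(1.4 − 0.01400) = 32630 L/s.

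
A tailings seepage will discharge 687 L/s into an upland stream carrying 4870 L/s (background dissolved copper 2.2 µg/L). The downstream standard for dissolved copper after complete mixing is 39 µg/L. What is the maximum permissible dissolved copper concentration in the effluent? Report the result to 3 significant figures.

300 µg/L

At the limit, (Qr·Cr + Qe·Cₑ)/(Qr + Qe) = 39:
Cₑ = (5557·39 − 4870·2.200) / 687.0 = 299.9 µg/L.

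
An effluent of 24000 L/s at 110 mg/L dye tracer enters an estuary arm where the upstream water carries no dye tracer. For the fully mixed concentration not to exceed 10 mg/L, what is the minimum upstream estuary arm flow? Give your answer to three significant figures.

Set C_mix = 10: (Q·0 + 24000·110.0) / (Q + 24000) = 10
→ Q = 24000·(110.0 − 10)/(10 − 0) = 240000 L/s.

240000 L/s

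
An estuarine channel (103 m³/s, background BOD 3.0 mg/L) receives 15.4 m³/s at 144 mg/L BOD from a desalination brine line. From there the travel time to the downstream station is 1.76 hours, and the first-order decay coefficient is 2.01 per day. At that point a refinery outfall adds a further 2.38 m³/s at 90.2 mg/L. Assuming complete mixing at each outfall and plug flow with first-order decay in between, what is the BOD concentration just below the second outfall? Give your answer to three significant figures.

19.8 mg/L

Conservation of mass: C = (103.0·3.000 + 15.40·144.0) / 118.4 = 2527/118.4 = 21.34 mg/L; combined flow 118.4 m³/s.
After decay, C = 21.34 × e^(−kt) = 21.34 × 0.8629 = 18.41 mg/L.
Second outfall: C = (118.4·18.41 + 2.380·90.20)/120.8 = 19.83 mg/L.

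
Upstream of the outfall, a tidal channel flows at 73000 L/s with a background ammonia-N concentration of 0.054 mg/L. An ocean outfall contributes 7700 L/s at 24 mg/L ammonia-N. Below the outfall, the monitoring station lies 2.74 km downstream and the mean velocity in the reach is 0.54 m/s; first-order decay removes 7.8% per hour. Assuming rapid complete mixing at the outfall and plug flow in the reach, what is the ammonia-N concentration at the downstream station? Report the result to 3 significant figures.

2.09 mg/L

After mixing, C = (73000·0.05400 + 7700·24.00) / 80700 = 188700/80700 = 2.339 mg/L.
Travel time t = 2.74·1000 / 0.54 = 5074 s = 1.409 h.
7.8%/h lost → k = −ln(1 − 0.078) = 0.08121 h⁻¹.
First-order decay: C = 2.339·exp(−k·t) = 2.339·0.8918 = 2.086 mg/L.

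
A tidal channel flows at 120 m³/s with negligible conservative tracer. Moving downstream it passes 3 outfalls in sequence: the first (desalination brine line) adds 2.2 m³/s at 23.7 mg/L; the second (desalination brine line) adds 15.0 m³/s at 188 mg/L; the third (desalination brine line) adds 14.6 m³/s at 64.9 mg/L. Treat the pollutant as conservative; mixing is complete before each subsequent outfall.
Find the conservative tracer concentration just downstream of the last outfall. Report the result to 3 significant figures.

After outfall 1: Q = 120.0 + 2.200 = 122.2 m³/s; C = (120.0·0 + 2.200·23.70)/122.2 = 0.4267 mg/L.
After outfall 2: Q = 122.2 + 15.00 = 137.2 m³/s; C = (122.2·0.4267 + 15.00·188.0)/137.2 = 20.93 mg/L.
After outfall 3: Q = 137.2 + 14.60 = 151.8 m³/s; C = (137.2·20.93 + 14.60·64.90)/151.8 = 25.16 mg/L.

25.2 mg/L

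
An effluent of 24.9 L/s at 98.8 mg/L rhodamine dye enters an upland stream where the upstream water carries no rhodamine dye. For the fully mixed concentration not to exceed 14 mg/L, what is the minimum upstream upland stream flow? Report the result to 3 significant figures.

151 L/s

Set C_mix = 14: (Q·0 + 24.90·98.80) / (Q + 24.90) = 14
→ Q = 24.90·(98.80 − 14)/(14 − 0) = 150.8 L/s.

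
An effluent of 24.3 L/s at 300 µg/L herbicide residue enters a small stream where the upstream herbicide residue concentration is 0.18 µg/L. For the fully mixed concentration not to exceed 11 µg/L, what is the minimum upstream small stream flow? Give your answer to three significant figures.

Set C_mix = 11: (Q·0.1800 + 24.30·300.0) / (Q + 24.30) = 11
→ Q = 24.30·(300.0 − 11)/(11 − 0.1800) = 649.0 L/s.

649 L/s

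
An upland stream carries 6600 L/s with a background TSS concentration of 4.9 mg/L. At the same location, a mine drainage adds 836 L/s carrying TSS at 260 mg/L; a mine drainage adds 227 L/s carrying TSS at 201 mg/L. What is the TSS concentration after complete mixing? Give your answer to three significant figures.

Mass balance: C = (6600·4.900 + 836.0·260.0 + 227.0·201.0) / 7663 = 295300/7663 = 38.54 mg/L.

38.5 mg/L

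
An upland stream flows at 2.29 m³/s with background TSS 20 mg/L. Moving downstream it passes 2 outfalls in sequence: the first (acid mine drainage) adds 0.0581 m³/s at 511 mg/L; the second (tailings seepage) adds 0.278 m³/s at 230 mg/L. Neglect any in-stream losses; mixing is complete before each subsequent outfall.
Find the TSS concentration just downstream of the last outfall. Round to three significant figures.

53.1 mg/L

After outfall 1: Q = 2.290 + 0.05810 = 2.348 m³/s; C = (2.290·20.00 + 0.05810·511.0)/2.348 = 32.15 mg/L.
After outfall 2: Q = 2.348 + 0.2780 = 2.626 m³/s; C = (2.348·32.15 + 0.2780·230.0)/2.626 = 53.09 mg/L.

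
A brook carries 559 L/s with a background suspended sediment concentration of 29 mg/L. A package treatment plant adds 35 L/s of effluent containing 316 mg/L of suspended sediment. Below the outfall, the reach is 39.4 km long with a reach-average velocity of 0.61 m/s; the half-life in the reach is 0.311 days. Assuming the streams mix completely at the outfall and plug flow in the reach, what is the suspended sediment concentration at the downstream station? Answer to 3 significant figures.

8.68 mg/L

Mass balance: C = (559.0·29.00 + 35.00·316.0) / 594.0 = 27270/594.0 = 45.91 mg/L.
Travel time t = 39.4·1000 / 0.61 = 64590 s = 17.94 h.
Half-life 0.311 d → k = ln 2 / 0.311 = 2.229 d⁻¹.
First-order decay: C = 45.91·exp(−k·t) = 45.91·0.1890 = 8.676 mg/L.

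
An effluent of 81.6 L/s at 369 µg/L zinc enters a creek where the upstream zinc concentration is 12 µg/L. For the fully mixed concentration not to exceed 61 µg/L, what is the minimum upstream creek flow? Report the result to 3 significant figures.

Set C_mix = 61: (Q·12.00 + 81.60·369.0) / (Q + 81.60) = 61
→ Q = 81.60·(369.0 − 61)/(61 − 12.00) = 512.9 L/s.

513 L/s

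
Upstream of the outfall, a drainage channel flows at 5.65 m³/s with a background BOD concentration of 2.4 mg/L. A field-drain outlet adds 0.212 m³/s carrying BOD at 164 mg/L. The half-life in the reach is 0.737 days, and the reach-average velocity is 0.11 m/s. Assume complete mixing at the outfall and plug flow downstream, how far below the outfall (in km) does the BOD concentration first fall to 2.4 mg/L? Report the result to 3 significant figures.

12.5 km

Mixed concentration C = ΣQC/ΣQ = (5.650·2.400 + 0.2120·164.0) / 5.862 = 48.33/5.862 = 8.244 mg/L.
Half-life 0.737 d → k = ln 2 / 0.737 = 0.9405 d⁻¹.
Set 8.244·exp(−k·t) = 2.4 → t = ln(8.244/2.4)/k = 113400 s = 31.49 h.
Distance = v·t = 0.11·113400 = 12470 m = 12.47 km.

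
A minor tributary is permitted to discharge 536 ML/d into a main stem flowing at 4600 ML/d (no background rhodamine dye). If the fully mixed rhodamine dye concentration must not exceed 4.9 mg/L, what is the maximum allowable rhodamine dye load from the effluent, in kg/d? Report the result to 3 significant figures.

Mass balance at the limit: 4600·0 + 536.0·Cₑ = 5136·4.9 → Cₑ = 46.95 mg/L.
536.0 ML/d = 6.204 m³/s. Load = 6.204 m³/s × 46.95 g/m³ × 86 400 s/d = 25170 kg/d.

25200 kg/d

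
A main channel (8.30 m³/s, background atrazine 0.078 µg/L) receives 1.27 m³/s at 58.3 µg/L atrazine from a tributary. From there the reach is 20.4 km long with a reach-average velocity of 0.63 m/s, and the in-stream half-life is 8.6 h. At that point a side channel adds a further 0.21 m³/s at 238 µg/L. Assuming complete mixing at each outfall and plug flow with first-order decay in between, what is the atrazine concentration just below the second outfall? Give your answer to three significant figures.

8.81 µg/L

After mixing, C = (8.300·0.07800 + 1.270·58.30) / 9.570 = 74.69/9.570 = 7.804 µg/L; combined flow 9.570 m³/s.
Travel time t = 20.4·1000 / 0.63 = 32380 s = 8.995 h.
Half-life 8.6 h → k = ln 2 / 8.6 = 0.08060 h⁻¹ = 1.934 d⁻¹.
Decay over the reach: 7.804·exp(−kt) = 7.804·0.4843 = 3.780 µg/L.
At the second outfall, C = (9.570·3.780 + 0.2100·238.0) / (9.570 + 0.2100) = 8.809 µg/L.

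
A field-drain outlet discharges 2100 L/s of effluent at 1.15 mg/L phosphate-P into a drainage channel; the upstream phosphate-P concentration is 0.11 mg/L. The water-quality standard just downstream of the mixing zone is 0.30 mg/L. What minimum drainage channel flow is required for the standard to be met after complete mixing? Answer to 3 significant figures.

9390 L/s

Set C_mix = 0.30: (Q·0.1100 + 2100·1.150) / (Q + 2100) = 0.30
→ Q = 2100·(1.150 − 0.30)/(0.30 − 0.1100) = 9395 L/s.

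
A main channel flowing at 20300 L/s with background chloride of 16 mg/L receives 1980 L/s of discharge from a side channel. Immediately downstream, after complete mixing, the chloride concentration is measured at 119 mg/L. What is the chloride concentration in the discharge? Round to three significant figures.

1180 mg/L

Mass balance: 20300·16.00 + 1980·Cₑ = 22280·119.0
→ Cₑ = (22280·119.0 − 20300·16.00) / 1980 = 1175 mg/L.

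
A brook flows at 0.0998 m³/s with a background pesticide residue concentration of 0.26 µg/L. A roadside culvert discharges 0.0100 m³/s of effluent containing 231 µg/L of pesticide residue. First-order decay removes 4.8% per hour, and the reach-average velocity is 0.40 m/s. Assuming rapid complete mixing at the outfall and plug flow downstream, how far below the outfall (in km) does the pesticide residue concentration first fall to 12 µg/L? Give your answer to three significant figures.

16.8 km

Flow-weighted average: C = (0.09980·0.2600 + 0.01000·231.0) / 0.1098 = 2.336/0.1098 = 21.27 µg/L.
4.8%/h lost → k = −ln(1 − 0.048) = 0.04919 h⁻¹.
Set 21.27·exp(−k·t) = 12 → t = ln(21.27/12)/k = 41910 s = 11.64 h.
Distance = v·t = 0.40·41910 = 16760 m = 16.76 km.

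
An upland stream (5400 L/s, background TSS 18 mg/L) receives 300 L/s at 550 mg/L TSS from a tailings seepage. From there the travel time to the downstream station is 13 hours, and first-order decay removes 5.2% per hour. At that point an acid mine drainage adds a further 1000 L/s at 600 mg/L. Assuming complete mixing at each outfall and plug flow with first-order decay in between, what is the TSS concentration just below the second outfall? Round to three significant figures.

109 mg/L

Flow-weighted average: C = (5400·18.00 + 300.0·550.0) / 5700 = 262200/5700 = 46.00 mg/L; combined flow 5700 L/s.
5.2%/h lost → k = −ln(1 − 0.052) = 0.05340 h⁻¹.
Applying C = C₀e^(−kt): 46.00 × 0.4995 = 22.98 mg/L.
Second outfall: C = (5700·22.98 + 1000·600.0)/6700 = 109.1 mg/L.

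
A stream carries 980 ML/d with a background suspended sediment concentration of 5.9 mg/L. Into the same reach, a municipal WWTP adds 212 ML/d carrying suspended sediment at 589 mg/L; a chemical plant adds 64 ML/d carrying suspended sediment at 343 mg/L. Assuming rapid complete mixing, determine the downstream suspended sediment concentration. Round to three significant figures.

Conservation of mass: C = (980.0·5.900 + 212.0·589.0 + 64.00·343.0) / 1256 = 152600/1256 = 121.5 mg/L.

121 mg/L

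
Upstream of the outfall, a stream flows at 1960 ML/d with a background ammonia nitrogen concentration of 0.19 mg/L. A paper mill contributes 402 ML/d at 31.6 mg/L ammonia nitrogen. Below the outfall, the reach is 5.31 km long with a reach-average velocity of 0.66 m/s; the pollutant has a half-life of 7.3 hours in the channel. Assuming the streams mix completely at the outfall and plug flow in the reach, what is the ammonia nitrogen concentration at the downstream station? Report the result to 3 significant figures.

Flow-weighted average: C = (1960·0.1900 + 402.0·31.60) / 2362 = 13080/2362 = 5.536 mg/L.
Travel time t = 5.31·1000 / 0.66 = 8045 s = 2.235 h.
Half-life 7.3 h → k = ln 2 / 7.3 = 0.09495 h⁻¹ = 2.279 d⁻¹.
Applying C = C₀e^(−kt): 5.536 × 0.8088 = 4.477 mg/L.

4.48 mg/L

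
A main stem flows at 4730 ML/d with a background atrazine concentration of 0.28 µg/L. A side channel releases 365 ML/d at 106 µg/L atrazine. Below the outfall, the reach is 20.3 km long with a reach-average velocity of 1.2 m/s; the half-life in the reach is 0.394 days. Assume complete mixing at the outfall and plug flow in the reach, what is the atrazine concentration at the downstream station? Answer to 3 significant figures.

5.57 µg/L

After mixing, C = (4730·0.2800 + 365.0·106.0) / 5095 = 40010/5095 = 7.854 µg/L.
Travel time t = 20.3·1000 / 1.2 = 16920 s = 4.699 h.
Half-life 0.394 d → k = ln 2 / 0.394 = 1.759 d⁻¹.
After decay, C = 7.854 × e^(−kt) = 7.854 × 0.7086 = 5.565 µg/L.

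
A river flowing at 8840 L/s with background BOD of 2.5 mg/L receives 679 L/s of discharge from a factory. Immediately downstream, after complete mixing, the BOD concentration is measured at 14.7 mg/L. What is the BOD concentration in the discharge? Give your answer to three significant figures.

Mass balance: 8840·2.500 + 679.0·Cₑ = 9519·14.70
→ Cₑ = (9519·14.70 − 8840·2.500) / 679.0 = 173.5 mg/L.

174 mg/L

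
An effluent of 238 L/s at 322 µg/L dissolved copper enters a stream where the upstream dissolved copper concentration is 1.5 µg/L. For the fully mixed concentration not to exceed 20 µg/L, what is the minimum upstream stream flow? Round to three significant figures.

Set C_mix = 20: (Q·1.500 + 238.0·322.0) / (Q + 238.0) = 20
→ Q = 238.0·(322.0 − 20)/(20 − 1.500) = 3885 L/s.

3890 L/s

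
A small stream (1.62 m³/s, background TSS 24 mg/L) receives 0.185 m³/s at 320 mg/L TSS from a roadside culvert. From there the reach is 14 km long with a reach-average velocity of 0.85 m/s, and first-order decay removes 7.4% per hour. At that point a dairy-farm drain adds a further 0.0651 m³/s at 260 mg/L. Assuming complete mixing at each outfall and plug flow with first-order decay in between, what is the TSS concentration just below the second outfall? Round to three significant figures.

After mixing, C = (1.620·24.00 + 0.1850·320.0) / 1.805 = 98.08/1.805 = 54.34 mg/L; combined flow 1.805 m³/s.
Travel time t = 14·1000 / 0.85 = 16470 s = 4.575 h.
7.4%/h lost → k = −ln(1 − 0.074) = 0.07688 h⁻¹.
Applying C = C₀e^(−kt): 54.34 × 0.7035 = 38.22 mg/L.
At the second outfall, C = (1.805·38.22 + 0.06510·260.0) / (1.805 + 0.06510) = 45.94 mg/L.

45.9 mg/L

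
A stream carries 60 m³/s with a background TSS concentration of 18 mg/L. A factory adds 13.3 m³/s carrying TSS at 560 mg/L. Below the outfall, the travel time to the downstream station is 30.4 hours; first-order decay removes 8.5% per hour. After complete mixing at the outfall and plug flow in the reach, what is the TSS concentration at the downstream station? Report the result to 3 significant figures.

Flow-weighted average: C = (60.00·18.00 + 13.30·560.0) / 73.30 = 8528/73.30 = 116.3 mg/L.
8.5%/h lost → k = −ln(1 − 0.085) = 0.08883 h⁻¹.
After decay, C = 116.3 × e^(−kt) = 116.3 × 0.06717 = 7.815 mg/L.

7.82 mg/L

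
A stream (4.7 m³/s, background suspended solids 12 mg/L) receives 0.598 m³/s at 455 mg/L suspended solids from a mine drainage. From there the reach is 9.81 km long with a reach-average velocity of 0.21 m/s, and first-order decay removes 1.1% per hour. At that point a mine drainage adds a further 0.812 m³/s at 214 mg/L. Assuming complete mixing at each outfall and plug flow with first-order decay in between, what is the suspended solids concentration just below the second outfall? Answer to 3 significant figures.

75.0 mg/L

After mixing, C = (4.700·12.00 + 0.5980·455.0) / 5.298 = 328.5/5.298 = 62.00 mg/L; combined flow 5.298 m³/s.
Travel time t = 9.81·1000 / 0.21 = 46710 s = 12.98 h.
1.1%/h lost → k = −ln(1 − 0.011) = 0.01106 h⁻¹.
After decay, C = 62.00 × e^(−kt) = 62.00 × 0.8663 = 53.71 mg/L.
Second outfall: C = (5.298·53.71 + 0.8120·214.0)/6.110 = 75.01 mg/L.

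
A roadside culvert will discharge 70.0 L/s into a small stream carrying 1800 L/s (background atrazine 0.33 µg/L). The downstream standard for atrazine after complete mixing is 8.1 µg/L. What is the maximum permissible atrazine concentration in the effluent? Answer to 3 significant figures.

At the limit, (Qr·Cr + Qe·Cₑ)/(Qr + Qe) = 8.1:
Cₑ = (1870·8.1 − 1800·0.3300) / 70.00 = 207.9 µg/L.

208 µg/L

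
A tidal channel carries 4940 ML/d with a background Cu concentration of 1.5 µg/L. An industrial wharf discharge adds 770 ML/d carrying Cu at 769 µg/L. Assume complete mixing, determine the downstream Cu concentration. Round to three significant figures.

Mass balance: C = (4940·1.500 + 770.0·769.0) / 5710 = 599500/5710 = 105.0 µg/L.

105 µg/L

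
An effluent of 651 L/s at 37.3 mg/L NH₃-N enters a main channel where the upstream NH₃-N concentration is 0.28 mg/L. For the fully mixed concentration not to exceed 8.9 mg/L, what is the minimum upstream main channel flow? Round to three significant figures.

2140 L/s

Set C_mix = 8.9: (Q·0.2800 + 651.0·37.30) / (Q + 651.0) = 8.9
→ Q = 651.0·(37.30 − 8.9)/(8.9 − 0.2800) = 2145 L/s.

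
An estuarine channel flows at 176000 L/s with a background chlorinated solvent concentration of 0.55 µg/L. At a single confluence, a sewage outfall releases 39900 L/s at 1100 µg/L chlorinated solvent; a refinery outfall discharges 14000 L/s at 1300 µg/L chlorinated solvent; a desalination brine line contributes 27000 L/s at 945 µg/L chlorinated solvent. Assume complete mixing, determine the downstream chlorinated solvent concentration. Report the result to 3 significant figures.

Conservation of mass: C = (176000·0.5500 + 39900·1100 + 14000·1300 + 27000·945.0) / 256900 = 87700000/256900 = 341.4 µg/L.

341 µg/L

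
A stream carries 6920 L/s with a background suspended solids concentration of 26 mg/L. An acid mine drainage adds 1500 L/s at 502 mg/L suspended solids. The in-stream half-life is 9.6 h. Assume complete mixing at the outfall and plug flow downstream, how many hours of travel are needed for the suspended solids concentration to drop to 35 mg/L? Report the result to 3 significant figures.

Mixed concentration C = ΣQC/ΣQ = (6920·26.00 + 1500·502.0) / 8420 = 932900/8420 = 110.8 mg/L.
Half-life 9.6 h → k = ln 2 / 9.6 = 0.07220 h⁻¹ = 1.733 d⁻¹.
110.8·exp(−k·t) = 35 → t = ln(110.8/35)/k = 57460 s = 15.96 h.

16.0 h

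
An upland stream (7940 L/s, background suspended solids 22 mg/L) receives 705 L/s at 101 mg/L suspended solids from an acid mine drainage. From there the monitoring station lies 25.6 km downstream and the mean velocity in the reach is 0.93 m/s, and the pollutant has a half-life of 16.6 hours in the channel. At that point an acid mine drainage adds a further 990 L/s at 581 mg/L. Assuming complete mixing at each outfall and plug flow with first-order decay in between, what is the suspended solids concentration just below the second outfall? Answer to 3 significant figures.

78.2 mg/L

Conservation of mass: C = (7940·22.00 + 705.0·101.0) / 8645 = 245900/8645 = 28.44 mg/L; combined flow 8645 L/s.
Travel time t = 25.6·1000 / 0.93 = 27530 s = 7.646 h.
Half-life 16.6 h → k = ln 2 / 16.6 = 0.04176 h⁻¹ = 1.002 d⁻¹.
First-order decay: C = 28.44·exp(−k·t) = 28.44·0.7267 = 20.67 mg/L.
At the second outfall, C = (8645·20.67 + 990.0·581.0) / (8645 + 990.0) = 78.24 mg/L.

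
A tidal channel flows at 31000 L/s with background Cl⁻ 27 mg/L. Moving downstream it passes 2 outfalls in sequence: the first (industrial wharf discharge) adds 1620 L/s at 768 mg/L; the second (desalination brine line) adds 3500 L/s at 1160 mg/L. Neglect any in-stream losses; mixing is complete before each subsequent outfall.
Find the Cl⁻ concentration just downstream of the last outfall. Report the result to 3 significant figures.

170 mg/L

Below outfall 1: Q → 32620 L/s, C = (31000·27.00 + 1620·768.0)/32620 = 63.80 mg/L.
Below outfall 2: Q → 36120 L/s, C = (32620·63.80 + 3500·1160)/36120 = 170.0 mg/L.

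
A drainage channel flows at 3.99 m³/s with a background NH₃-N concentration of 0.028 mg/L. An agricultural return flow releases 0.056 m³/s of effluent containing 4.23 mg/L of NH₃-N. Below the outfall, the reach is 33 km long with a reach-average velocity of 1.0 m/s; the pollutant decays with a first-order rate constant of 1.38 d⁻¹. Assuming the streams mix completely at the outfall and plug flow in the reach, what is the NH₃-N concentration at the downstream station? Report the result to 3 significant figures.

Mass balance: C = (3.990·0.02800 + 0.05600·4.230) / 4.046 = 0.3486/4.046 = 0.08616 mg/L.
Travel time t = 33·1000 / 1.0 = 33000 s = 9.167 h.
Applying C = C₀e^(−kt): 0.08616 × 0.5903 = 0.05086 mg/L.

0.0509 mg/L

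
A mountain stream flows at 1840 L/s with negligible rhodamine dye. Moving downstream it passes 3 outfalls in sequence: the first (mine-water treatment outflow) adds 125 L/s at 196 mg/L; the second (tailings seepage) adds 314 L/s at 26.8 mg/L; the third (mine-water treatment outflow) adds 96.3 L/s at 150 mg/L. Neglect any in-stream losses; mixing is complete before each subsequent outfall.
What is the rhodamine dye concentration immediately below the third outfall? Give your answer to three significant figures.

19.9 mg/L

Outfall 1: combined Q = 1965 L/s; C = (1840·0 + 125.0·196.0)/1965 = 12.47 mg/L.
Outfall 2: combined Q = 2279 L/s; C = (1965·12.47 + 314.0·26.80)/2279 = 14.44 mg/L.
Outfall 3: combined Q = 2375 L/s; C = (2279·14.44 + 96.30·150.0)/2375 = 19.94 mg/L.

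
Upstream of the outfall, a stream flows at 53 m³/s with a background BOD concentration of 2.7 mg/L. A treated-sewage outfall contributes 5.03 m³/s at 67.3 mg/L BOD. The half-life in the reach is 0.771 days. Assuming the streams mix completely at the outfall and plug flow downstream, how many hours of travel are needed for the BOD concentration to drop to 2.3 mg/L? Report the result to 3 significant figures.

Flow-weighted average: C = (53.00·2.700 + 5.030·67.30) / 58.03 = 481.6/58.03 = 8.299 mg/L.
Half-life 0.771 d → k = ln 2 / 0.771 = 0.8990 d⁻¹.
8.299·exp(−k·t) = 2.3 → t = ln(8.299/2.3)/k = 123300 s = 34.26 h.

34.3 h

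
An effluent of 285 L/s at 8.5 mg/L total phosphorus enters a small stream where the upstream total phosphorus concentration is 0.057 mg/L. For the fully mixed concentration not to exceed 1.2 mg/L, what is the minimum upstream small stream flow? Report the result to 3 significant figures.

Set C_mix = 1.2: (Q·0.05700 + 285.0·8.500) / (Q + 285.0) = 1.2
→ Q = 285.0·(8.500 − 1.2)/(1.2 − 0.05700) = 1820 L/s.

1820 L/s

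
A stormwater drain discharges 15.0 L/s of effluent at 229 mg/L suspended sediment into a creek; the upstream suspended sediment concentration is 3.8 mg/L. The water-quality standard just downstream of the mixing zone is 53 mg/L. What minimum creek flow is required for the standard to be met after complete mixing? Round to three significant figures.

53.7 L/s

Set C_mix = 53: (Q·3.800 + 15.00·229.0) / (Q + 15.00) = 53
→ Q = 15.00·(229.0 − 53)/(53 − 3.800) = 53.66 L/s.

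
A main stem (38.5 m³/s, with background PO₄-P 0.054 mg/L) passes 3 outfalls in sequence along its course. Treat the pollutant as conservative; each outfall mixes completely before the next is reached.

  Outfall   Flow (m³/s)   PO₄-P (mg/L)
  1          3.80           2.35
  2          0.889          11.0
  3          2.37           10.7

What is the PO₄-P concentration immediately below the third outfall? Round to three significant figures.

1.01 mg/L

Below outfall 1: Q → 42.30 m³/s, C = (38.50·0.05400 + 3.800·2.350)/42.30 = 0.2603 mg/L.
Below outfall 2: Q → 43.19 m³/s, C = (42.30·0.2603 + 0.8890·11.00)/43.19 = 0.4813 mg/L.
Below outfall 3: Q → 45.56 m³/s, C = (43.19·0.4813 + 2.370·10.70)/45.56 = 1.013 mg/L.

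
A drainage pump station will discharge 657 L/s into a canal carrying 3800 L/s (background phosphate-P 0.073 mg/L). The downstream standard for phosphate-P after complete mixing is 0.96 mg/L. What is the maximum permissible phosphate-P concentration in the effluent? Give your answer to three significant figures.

At the limit, (Qr·Cr + Qe·Cₑ)/(Qr + Qe) = 0.96:
Cₑ = (4457·0.96 − 3800·0.07300) / 657.0 = 6.090 mg/L.

6.09 mg/L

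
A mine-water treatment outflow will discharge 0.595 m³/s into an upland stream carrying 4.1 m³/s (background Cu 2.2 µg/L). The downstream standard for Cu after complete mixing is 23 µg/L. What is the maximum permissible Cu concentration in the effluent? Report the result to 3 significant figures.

At the limit, (Qr·Cr + Qe·Cₑ)/(Qr + Qe) = 23:
Cₑ = (4.695·23 − 4.100·2.200) / 0.5950 = 166.3 µg/L.

166 µg/L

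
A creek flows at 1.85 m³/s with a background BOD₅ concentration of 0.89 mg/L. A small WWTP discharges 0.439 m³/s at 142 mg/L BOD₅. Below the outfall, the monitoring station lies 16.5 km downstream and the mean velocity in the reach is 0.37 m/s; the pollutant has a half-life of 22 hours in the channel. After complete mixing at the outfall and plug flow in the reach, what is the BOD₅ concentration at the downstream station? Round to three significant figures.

18.9 mg/L

Mass balance: C = (1.850·0.8900 + 0.4390·142.0) / 2.289 = 63.98/2.289 = 27.95 mg/L.
Travel time t = 16.5·1000 / 0.37 = 44590 s = 12.39 h.
Half-life 22 h → k = ln 2 / 22 = 0.03151 h⁻¹ = 0.7562 d⁻¹.
Decay over the reach: 27.95·exp(−kt) = 27.95·0.6769 = 18.92 mg/L.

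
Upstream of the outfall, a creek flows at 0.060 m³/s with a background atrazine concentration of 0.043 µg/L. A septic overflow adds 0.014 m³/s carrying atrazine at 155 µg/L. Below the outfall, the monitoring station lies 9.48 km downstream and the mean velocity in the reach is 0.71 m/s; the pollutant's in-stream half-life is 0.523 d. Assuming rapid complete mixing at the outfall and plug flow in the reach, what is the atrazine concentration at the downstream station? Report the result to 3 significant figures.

Mass balance: C = (0.06000·0.04300 + 0.01400·155.0) / 0.07400 = 2.173/0.07400 = 29.36 µg/L.
Travel time t = 9.48·1000 / 0.71 = 13350 s = 3.709 h.
Half-life 0.523 d → k = ln 2 / 0.523 = 1.325 d⁻¹.
First-order decay: C = 29.36·exp(−k·t) = 29.36·0.8148 = 23.92 µg/L.

23.9 µg/L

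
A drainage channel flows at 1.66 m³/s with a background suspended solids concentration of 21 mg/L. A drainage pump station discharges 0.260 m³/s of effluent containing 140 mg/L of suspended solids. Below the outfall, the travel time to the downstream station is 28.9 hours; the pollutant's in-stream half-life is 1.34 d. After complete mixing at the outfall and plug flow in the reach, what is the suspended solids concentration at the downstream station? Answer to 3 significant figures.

19.9 mg/L

Mass balance: C = (1.660·21.00 + 0.2600·140.0) / 1.920 = 71.26/1.920 = 37.11 mg/L.
Half-life 1.34 d → k = ln 2 / 1.34 = 0.5173 d⁻¹.
Decay over the reach: 37.11·exp(−kt) = 37.11·0.5364 = 19.91 mg/L.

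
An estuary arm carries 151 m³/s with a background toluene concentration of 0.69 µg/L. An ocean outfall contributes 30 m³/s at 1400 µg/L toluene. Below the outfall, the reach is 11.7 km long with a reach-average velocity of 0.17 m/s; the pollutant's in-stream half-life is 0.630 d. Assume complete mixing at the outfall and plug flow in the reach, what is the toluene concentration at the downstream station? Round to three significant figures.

96.8 µg/L

Conservation of mass: C = (151.0·0.6900 + 30.00·1400) / 181.0 = 42100/181.0 = 232.6 µg/L.
Travel time t = 11.7·1000 / 0.17 = 68820 s = 19.12 h.
Half-life 0.630 d → k = ln 2 / 0.630 = 1.100 d⁻¹.
Applying C = C₀e^(−kt): 232.6 × 0.4163 = 96.83 µg/L.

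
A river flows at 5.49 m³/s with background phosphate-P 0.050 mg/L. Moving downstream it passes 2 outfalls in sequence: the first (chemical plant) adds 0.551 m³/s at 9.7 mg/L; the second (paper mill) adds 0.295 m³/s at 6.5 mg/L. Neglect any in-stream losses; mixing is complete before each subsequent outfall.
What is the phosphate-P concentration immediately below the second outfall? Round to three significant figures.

After outfall 1: Q = 5.490 + 0.5510 = 6.041 m³/s; C = (5.490·0.05000 + 0.5510·9.700)/6.041 = 0.9302 mg/L.
After outfall 2: Q = 6.041 + 0.2950 = 6.336 m³/s; C = (6.041·0.9302 + 0.2950·6.500)/6.336 = 1.190 mg/L.

1.19 mg/L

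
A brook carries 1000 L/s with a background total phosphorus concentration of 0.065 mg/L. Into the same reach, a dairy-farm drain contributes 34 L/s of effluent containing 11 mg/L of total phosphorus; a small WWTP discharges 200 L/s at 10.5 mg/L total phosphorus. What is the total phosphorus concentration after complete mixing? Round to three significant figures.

After mixing, C = (1000·0.06500 + 34.00·11.00 + 200.0·10.50) / 1234 = 2539/1234 = 2.058 mg/L.

2.06 mg/L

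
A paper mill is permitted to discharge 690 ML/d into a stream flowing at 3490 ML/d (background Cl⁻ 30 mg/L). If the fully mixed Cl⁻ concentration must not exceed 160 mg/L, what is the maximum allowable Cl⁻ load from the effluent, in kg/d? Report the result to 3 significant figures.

Mass balance at the limit: 3490·30.00 + 690.0·Cₑ = 4180·160 → Cₑ = 817.5 mg/L.
690.0 ML/d = 7.986 m³/s. Load = 7.986 m³/s × 817.5 g/m³ × 86 400 s/d = 564100 kg/d.

564000 kg/d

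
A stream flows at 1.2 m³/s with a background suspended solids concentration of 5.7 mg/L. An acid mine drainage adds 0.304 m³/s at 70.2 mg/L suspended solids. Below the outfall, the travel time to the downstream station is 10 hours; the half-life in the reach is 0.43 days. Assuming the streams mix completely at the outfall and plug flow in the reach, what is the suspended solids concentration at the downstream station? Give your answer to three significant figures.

Mass balance: C = (1.200·5.700 + 0.3040·70.20) / 1.504 = 28.18/1.504 = 18.74 mg/L.
Half-life 0.43 d → k = ln 2 / 0.43 = 1.612 d⁻¹.
First-order decay: C = 18.74·exp(−k·t) = 18.74·0.5109 = 9.572 mg/L.

9.57 mg/L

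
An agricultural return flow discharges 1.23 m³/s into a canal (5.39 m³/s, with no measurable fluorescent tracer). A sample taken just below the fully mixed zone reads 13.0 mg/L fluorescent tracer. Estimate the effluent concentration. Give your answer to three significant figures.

Mass balance: 5.390·0 + 1.230·Cₑ = 6.620·13.00
→ Cₑ = (6.620·13.00 − 5.390·0) / 1.230 = 69.97 mg/L.

70.0 mg/L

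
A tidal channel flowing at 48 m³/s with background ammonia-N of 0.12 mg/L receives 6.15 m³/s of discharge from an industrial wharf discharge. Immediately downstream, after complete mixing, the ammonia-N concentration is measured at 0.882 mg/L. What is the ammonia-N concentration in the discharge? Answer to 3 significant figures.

6.83 mg/L

Mass balance: 48.00·0.1200 + 6.150·Cₑ = 54.15·0.8820
→ Cₑ = (54.15·0.8820 − 48.00·0.1200) / 6.150 = 6.829 mg/L.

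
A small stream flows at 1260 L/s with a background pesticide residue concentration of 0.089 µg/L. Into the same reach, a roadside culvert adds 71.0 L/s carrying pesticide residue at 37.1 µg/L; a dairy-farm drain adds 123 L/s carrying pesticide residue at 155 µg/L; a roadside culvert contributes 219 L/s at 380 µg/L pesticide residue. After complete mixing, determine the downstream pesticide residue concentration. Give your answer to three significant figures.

Mass balance: C = (1260·0.08900 + 71.00·37.10 + 123.0·155.0 + 219.0·380.0) / 1673 = 105000/1673 = 62.78 µg/L.

62.8 µg/L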